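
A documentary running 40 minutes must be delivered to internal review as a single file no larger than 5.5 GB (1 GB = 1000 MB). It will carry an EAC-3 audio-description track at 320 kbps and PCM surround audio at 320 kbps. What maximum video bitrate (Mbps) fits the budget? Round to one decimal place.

17.7 Mbps

Budget: 5.5 GB = 44000.0 Mb.
40 min = 2400 s
Total bitrate budget: 44000.0 Mb / 2400 s = 18.333 Mbps.
Audio total: 320 + 320 = 640 kbps = 0.640 Mbps.
Video: 18.333 − 0.640 = 17.693 Mbps.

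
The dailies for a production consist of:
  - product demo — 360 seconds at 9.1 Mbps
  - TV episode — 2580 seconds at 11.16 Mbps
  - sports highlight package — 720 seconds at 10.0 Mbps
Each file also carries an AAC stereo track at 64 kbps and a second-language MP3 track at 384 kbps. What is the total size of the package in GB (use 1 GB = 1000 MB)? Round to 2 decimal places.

5.11 GB

Audio total: 64 + 384 = 448 kbps = 0.448 Mbps.
product demo: 9.548 Mbps × 360 s = 3437.3 Mb
TV episode: 11.608 Mbps × 2580 s = 29948.6 Mb
sports highlight package: 10.448 Mbps × 720 s = 7522.6 Mb
Total: 40908.5 Mb = 5113.6 MB.
= 5.114 GB.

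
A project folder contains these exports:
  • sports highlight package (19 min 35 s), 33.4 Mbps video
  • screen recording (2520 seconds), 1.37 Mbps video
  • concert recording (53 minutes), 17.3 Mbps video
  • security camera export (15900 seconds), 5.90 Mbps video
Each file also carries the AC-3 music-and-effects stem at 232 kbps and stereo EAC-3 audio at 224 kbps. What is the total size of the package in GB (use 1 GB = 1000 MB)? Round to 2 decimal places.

25.24 GB

Audio total: 232 + 224 = 456 kbps = 0.456 Mbps.
sports highlight package: 33.856 Mbps × 1175 s = 39780.8 Mb
screen recording: 1.826 Mbps × 2520 s = 4601.5 Mb
concert recording: 17.756 Mbps × 3180 s = 56464.1 Mb
security camera export: 6.356 Mbps × 15900 s = 101060.4 Mb
Total: 201906.8 Mb = 25238.3 MB.
= 25.24 GB.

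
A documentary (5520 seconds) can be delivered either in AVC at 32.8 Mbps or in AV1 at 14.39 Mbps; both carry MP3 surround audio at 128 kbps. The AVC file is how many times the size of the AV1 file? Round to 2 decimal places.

Audio: 128 kbps = 0.128 Mbps.
AVC: 32.928 Mbps × 5520 s = 181762.6 Mb = 22.720 GB.
AV1: 14.518 Mbps × 5520 s = 80139.4 Mb = 10.017 GB.
Ratio: 22.720 / 10.017 = 2.268.

2.27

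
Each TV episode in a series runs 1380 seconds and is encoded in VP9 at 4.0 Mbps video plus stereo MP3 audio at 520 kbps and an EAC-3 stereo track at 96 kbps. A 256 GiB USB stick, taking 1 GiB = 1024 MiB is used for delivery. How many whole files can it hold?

Audio total: 520 + 96 = 616 kbps = 0.616 Mbps.
Total bitrate: 4.616 Mbps.
Per item: 4.616 Mbps × 1380 s = 6,370 Mb = 796.3 MB.
Capacity: 256 GiB = 2,199,023 Mb; 345.21 items → 345 complete.

345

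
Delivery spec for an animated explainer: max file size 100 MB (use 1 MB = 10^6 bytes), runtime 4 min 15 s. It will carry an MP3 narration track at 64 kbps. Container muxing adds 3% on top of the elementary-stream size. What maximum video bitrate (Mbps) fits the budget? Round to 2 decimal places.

2.98 Mbps

Budget: 100 MB = 800.0 Mb.
Stream payload after overhead: 800.0 / 1.03 = 776.7 Mb.
4 min 15 s = 255 s
Total bitrate budget: 776.7 Mb / 255 s = 3.046 Mbps.
Audio: 64 kbps = 0.064 Mbps.
Video: 3.046 − 0.064 = 2.982 Mbps.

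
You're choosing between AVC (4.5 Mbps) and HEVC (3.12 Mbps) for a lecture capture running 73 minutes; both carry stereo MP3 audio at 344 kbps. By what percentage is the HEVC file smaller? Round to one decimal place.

28.5%

73 min = 4380 s
Audio: 344 kbps = 0.344 Mbps.
AVC: 4.844 Mbps × 4380 s = 21216.7 Mb = 2.652 GB.
HEVC: 3.464 Mbps × 4380 s = 15172.3 Mb = 1.897 GB.
Reduction: (1 − 1.897/2.652) × 100 = 28.49%.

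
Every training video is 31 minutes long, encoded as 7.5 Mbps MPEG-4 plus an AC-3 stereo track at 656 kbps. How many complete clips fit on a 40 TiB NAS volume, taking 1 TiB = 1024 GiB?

23193

31 min = 1860 s
Audio: 656 kbps = 0.656 Mbps.
Total bitrate: 8.156 Mbps.
Per item: 8.156 Mbps × 1860 s = 15,170 Mb = 1,896 MB.
Capacity: 40 TiB = 351,843,721 Mb; 23193.15 items → 23193 complete.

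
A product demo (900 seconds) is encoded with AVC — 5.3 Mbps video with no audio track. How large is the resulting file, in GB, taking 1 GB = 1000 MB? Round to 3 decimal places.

Total bitrate: 5.3 Mbps.
Stream data: 5.300 Mbps × 900 s = 4770.0 Mb.
4,770 Mb ÷ 8 = 596.2 MB → 0.5962 GB.

0.596 GB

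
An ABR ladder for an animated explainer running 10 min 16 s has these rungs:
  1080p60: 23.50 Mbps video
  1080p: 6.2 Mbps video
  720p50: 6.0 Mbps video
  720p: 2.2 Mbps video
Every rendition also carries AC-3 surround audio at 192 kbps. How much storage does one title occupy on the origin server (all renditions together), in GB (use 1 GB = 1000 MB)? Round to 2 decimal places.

2.98 GB

10 min 16 s = 616 s
Audio: 192 kbps = 0.192 Mbps.
Sum of rendition bitrates: (23.50+0.192) + (6.2+0.192) + (6.0+0.192) + (2.2+0.192) = 38.668 Mbps.
× 616 s = 23,819 Mb = 2,977 MB = 2.977 GB.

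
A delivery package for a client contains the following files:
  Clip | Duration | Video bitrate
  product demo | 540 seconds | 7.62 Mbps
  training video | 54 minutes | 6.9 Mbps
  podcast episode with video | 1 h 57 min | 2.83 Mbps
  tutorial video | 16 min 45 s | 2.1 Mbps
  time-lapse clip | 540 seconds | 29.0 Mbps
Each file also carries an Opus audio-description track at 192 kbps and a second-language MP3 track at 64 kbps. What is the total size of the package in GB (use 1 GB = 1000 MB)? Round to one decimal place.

Audio total: 192 + 64 = 256 kbps = 0.256 Mbps.
product demo: 7.876 Mbps × 540 s = 4253.0 Mb
training video: 7.156 Mbps × 3240 s = 23185.4 Mb
podcast episode with video: 3.086 Mbps × 7020 s = 21663.7 Mb
tutorial video: 2.356 Mbps × 1005 s = 2367.8 Mb
time-lapse clip: 29.256 Mbps × 540 s = 15798.2 Mb
Total: 67268.2 Mb = 8408.5 MB.
= 8.409 GB.

8.4 GB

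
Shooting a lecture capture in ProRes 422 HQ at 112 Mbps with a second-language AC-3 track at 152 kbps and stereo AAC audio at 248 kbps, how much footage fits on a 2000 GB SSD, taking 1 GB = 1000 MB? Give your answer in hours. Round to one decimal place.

39.5 hours

Audio total: 152 + 248 = 400 kbps = 0.400 Mbps.
Total bitrate: 112 + 0.400 = 112.400 Mbps.
Capacity: 2000 GB = 16,000,000 Mb.
Recording time: 16,000,000 / 112.400 = 142,349 s ≈ 39.5 hours.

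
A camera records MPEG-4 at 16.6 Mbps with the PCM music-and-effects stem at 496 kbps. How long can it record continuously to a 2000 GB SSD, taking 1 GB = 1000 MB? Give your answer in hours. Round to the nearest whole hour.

Audio: 496 kbps = 0.496 Mbps.
Total bitrate: 16.6 + 0.496 = 17.096 Mbps.
Capacity: 2000 GB = 16,000,000 Mb.
Recording time: 16,000,000 / 17.096 = 935,891 s ≈ 260 hours.

260 hours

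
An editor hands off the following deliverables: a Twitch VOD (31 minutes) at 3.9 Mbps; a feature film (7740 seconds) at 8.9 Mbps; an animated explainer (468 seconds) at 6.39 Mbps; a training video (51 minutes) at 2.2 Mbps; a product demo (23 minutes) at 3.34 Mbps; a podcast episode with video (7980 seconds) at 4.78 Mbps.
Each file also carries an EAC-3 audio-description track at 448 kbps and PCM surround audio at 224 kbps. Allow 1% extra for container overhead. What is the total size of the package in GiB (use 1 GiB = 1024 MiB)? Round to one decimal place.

16.9 GiB

Audio total: 448 + 224 = 672 kbps = 0.672 Mbps.
Twitch VOD: 4.572 Mbps × 1860 s × 1.01 = 8589.0 Mb
feature film: 9.572 Mbps × 7740 s × 1.01 = 74828.2 Mb
animated explainer: 7.062 Mbps × 468 s × 1.01 = 3338.1 Mb
training video: 2.872 Mbps × 3060 s × 1.01 = 8876.2 Mb
product demo: 4.012 Mbps × 1380 s × 1.01 = 5591.9 Mb
podcast episode with video: 5.452 Mbps × 7980 s × 1.01 = 43942.0 Mb
Total: 145165.3 Mb = 18145.7 MB.
= 16.90 GiB.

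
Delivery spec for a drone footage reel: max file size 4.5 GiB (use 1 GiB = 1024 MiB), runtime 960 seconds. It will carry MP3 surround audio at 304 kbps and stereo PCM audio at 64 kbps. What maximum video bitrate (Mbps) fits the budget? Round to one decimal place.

39.9 Mbps

Budget: 4.5 GiB = 38654.7 Mb.
Total bitrate budget: 38654.7 Mb / 960 s = 40.265 Mbps.
Audio total: 304 + 64 = 368 kbps = 0.368 Mbps.
Video: 40.265 − 0.368 = 39.897 Mbps.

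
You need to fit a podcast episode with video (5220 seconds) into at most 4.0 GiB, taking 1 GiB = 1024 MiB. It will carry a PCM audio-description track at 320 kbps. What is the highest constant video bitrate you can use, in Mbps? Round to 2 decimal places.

Budget: 4.0 GiB = 34359.7 Mb.
Total bitrate budget: 34359.7 Mb / 5220 s = 6.582 Mbps.
Audio: 320 kbps = 0.320 Mbps.
Video: 6.582 − 0.320 = 6.262 Mbps.

6.26 Mbps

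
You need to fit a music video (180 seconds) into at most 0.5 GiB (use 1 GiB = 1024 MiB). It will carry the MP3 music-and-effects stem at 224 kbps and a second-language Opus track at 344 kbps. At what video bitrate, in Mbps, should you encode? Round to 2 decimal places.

Budget: 0.5 GiB = 4295.0 Mb.
Total bitrate budget: 4295.0 Mb / 180 s = 23.861 Mbps.
Audio total: 224 + 344 = 568 kbps = 0.568 Mbps.
Video: 23.861 − 0.568 = 23.293 Mbps.

23.29 Mbps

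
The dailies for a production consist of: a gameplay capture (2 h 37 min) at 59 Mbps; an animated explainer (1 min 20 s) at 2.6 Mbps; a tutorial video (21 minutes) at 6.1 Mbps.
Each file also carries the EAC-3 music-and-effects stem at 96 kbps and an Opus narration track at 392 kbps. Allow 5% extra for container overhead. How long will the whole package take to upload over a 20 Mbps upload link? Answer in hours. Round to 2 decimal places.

Audio total: 96 + 392 = 488 kbps = 0.488 Mbps.
gameplay capture: 59.488 Mbps × 9420 s × 1.05 = 588395.8 Mb
animated explainer: 3.088 Mbps × 80 s × 1.05 = 259.4 Mb
tutorial video: 6.588 Mbps × 1260 s × 1.05 = 8715.9 Mb
Total: 597371.1 Mb = 74671.4 MB.
At 20 Mbps: 597371.1 / 20 = 29869 s ≈ 8.3 hours.

8.30 hours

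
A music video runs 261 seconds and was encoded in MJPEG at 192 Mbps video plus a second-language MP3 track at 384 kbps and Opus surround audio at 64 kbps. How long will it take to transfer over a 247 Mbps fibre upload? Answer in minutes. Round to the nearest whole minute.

3 minutes

Audio total: 384 + 64 = 448 kbps = 0.448 Mbps.
Total bitrate: 192.448 Mbps.
File: 192.448 Mbps × 261 s = 50228.9 Mb.
At 247 Mbps: 50228.9 / 247 = 203.4 s ≈ 3.39 minutes.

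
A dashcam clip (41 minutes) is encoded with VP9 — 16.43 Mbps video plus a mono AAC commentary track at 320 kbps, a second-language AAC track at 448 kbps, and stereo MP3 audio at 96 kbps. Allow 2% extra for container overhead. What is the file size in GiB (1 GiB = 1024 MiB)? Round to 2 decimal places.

5.05 GiB

41 min = 2460 s
Audio total: 320 + 448 + 96 = 864 kbps = 0.864 Mbps.
Total bitrate: 16.43 + 0.864 = 17.294 Mbps.
Stream data: 17.294 Mbps × 2460 s = 42543.2 Mb.
With 2% container overhead: ×1.02.
43,394 Mb = 5,424,263,100 bytes ÷ 1,073,741,824 = 5.052 GiB.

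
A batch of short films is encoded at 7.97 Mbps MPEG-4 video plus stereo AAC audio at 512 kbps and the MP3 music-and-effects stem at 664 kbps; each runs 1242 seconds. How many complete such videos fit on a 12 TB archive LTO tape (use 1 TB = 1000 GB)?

8451

Audio total: 512 + 664 = 1176 kbps = 1.176 Mbps.
Total bitrate: 9.146 Mbps.
Per item: 9.146 Mbps × 1242 s = 11,359 Mb = 1,420 MB.
Capacity: 12 TB = 96,000,000 Mb; 8451.20 items → 8451 complete.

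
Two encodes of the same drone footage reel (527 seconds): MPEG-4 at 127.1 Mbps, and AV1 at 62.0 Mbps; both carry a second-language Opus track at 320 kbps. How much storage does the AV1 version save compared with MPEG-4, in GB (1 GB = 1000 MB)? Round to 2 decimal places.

Audio: 320 kbps = 0.320 Mbps.
MPEG-4: 127.420 Mbps × 527 s = 67150.3 Mb = 8.394 GB.
AV1: 62.320 Mbps × 527 s = 32842.6 Mb = 4.105 GB.
Saving: 8.394 − 4.105 = 4.288 GB.

4.29 GB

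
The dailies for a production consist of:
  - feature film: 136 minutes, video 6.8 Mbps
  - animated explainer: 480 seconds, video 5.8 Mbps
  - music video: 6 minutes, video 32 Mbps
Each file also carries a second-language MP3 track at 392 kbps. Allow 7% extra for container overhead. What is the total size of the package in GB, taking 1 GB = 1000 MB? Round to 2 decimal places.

Audio: 392 kbps = 0.392 Mbps.
feature film: 7.192 Mbps × 8160 s × 1.07 = 62794.8 Mb
animated explainer: 6.192 Mbps × 480 s × 1.07 = 3180.2 Mb
music video: 32.392 Mbps × 360 s × 1.07 = 12477.4 Mb
Total: 78452.4 Mb = 9806.5 MB.
= 9.807 GB.

9.81 GB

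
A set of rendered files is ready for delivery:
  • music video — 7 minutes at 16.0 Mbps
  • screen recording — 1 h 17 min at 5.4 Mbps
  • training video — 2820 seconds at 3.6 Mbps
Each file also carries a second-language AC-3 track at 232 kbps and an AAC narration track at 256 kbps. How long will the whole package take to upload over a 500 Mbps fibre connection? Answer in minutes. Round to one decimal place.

1.5 minutes

Audio total: 232 + 256 = 488 kbps = 0.488 Mbps.
music video: 16.488 Mbps × 420 s = 6925.0 Mb
screen recording: 5.888 Mbps × 4620 s = 27202.6 Mb
training video: 4.088 Mbps × 2820 s = 11528.2 Mb
Total: 45655.7 Mb = 5707.0 MB.
At 500 Mbps: 45655.7 / 500 = 91 s ≈ 1.52 minutes.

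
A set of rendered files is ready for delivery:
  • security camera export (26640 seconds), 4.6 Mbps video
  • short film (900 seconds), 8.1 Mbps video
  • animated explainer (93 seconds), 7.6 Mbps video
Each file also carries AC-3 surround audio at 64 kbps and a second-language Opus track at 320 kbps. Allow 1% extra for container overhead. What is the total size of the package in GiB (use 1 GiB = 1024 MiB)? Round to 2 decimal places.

Audio total: 64 + 320 = 384 kbps = 0.384 Mbps.
security camera export: 4.984 Mbps × 26640 s × 1.01 = 134101.5 Mb
short film: 8.484 Mbps × 900 s × 1.01 = 7712.0 Mb
animated explainer: 7.984 Mbps × 93 s × 1.01 = 749.9 Mb
Total: 142563.4 Mb = 17820.4 MB.
= 16.60 GiB.

16.60 GiB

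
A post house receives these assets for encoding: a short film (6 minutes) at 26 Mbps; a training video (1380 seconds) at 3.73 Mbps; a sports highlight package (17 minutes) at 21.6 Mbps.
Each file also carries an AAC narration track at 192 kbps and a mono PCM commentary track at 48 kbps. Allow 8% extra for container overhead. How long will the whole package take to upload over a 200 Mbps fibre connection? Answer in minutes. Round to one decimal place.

3.3 minutes

Audio total: 192 + 48 = 240 kbps = 0.240 Mbps.
short film: 26.240 Mbps × 360 s × 1.08 = 10202.1 Mb
training video: 3.970 Mbps × 1380 s × 1.08 = 5916.9 Mb
sports highlight package: 21.840 Mbps × 1020 s × 1.08 = 24058.9 Mb
Total: 40177.9 Mb = 5022.2 MB.
At 200 Mbps: 40177.9 / 200 = 201 s ≈ 3.35 minutes.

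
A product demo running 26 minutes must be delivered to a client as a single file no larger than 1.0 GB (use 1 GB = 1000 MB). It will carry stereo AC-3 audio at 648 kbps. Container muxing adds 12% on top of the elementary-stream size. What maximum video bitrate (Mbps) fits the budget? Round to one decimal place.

3.9 Mbps

Budget: 1.0 GB = 8000.0 Mb.
Stream payload after overhead: 8000.0 / 1.12 = 7142.9 Mb.
26 min = 1560 s
Total bitrate budget: 7142.9 Mb / 1560 s = 4.579 Mbps.
Audio: 648 kbps = 0.648 Mbps.
Video: 4.579 − 0.648 = 3.931 Mbps.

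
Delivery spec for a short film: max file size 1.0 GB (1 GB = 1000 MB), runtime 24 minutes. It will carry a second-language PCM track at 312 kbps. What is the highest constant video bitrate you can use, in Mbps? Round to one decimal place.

5.2 Mbps

Budget: 1.0 GB = 8000.0 Mb.
24 min = 1440 s
Total bitrate budget: 8000.0 Mb / 1440 s = 5.556 Mbps.
Audio: 312 kbps = 0.312 Mbps.
Video: 5.556 − 0.312 = 5.244 Mbps.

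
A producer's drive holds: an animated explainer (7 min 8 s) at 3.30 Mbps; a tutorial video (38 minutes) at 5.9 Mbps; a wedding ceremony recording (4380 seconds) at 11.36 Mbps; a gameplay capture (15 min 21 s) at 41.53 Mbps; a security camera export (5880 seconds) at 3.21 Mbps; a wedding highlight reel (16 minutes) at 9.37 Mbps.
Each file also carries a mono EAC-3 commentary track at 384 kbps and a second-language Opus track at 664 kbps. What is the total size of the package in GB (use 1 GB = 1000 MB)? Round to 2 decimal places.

Audio total: 384 + 664 = 1048 kbps = 1.048 Mbps.
animated explainer: 4.348 Mbps × 428 s = 1860.9 Mb
tutorial video: 6.948 Mbps × 2280 s = 15841.4 Mb
wedding ceremony recording: 12.408 Mbps × 4380 s = 54347.0 Mb
gameplay capture: 42.578 Mbps × 921 s = 39214.3 Mb
security camera export: 4.258 Mbps × 5880 s = 25037.0 Mb
wedding highlight reel: 10.418 Mbps × 960 s = 10001.3 Mb
Total: 146302.1 Mb = 18287.8 MB.
= 18.29 GB.

18.29 GB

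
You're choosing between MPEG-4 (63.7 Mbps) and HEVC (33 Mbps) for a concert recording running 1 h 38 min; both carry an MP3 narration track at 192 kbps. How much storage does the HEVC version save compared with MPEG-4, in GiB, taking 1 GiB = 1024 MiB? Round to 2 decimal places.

1 h 38 min = 98 min = 5880 s
Audio: 192 kbps = 0.192 Mbps.
MPEG-4: 63.892 Mbps × 5880 s = 375685.0 Mb = 43.735 GiB.
HEVC: 33.192 Mbps × 5880 s = 195169.0 Mb = 22.721 GiB.
Saving: 43.735 − 22.721 = 21.015 GiB.

21.01 GiB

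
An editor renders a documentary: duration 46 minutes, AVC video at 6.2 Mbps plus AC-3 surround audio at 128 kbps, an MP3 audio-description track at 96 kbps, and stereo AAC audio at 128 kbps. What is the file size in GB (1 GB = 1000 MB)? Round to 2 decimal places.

2.26 GB

46 min = 2760 s
Audio total: 128 + 96 + 128 = 352 kbps = 0.352 Mbps.
Total bitrate: 6.2 + 0.352 = 6.552 Mbps.
Stream data: 6.552 Mbps × 2760 s = 18083.5 Mb.
18,084 Mb ÷ 8 = 2,260 MB → 2.260 GB.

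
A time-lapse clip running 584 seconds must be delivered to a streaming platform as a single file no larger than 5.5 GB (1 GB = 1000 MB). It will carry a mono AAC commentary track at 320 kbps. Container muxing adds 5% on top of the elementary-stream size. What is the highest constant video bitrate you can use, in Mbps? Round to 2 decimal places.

71.43 Mbps

Budget: 5.5 GB = 44000.0 Mb.
Stream payload after overhead: 44000.0 / 1.05 = 41904.8 Mb.
Total bitrate budget: 41904.8 Mb / 584 s = 71.755 Mbps.
Audio: 320 kbps = 0.320 Mbps.
Video: 71.755 − 0.320 = 71.435 Mbps.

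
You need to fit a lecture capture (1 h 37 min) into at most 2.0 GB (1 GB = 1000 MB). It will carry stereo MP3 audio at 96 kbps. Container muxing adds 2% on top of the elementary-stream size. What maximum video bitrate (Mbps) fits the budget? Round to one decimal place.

2.6 Mbps

Budget: 2.0 GB = 16000.0 Mb.
Stream payload after overhead: 16000.0 / 1.02 = 15686.3 Mb.
1 h 37 min = 97 min = 5820 s
Total bitrate budget: 15686.3 Mb / 5820 s = 2.695 Mbps.
Audio: 96 kbps = 0.096 Mbps.
Video: 2.695 − 0.096 = 2.599 Mbps.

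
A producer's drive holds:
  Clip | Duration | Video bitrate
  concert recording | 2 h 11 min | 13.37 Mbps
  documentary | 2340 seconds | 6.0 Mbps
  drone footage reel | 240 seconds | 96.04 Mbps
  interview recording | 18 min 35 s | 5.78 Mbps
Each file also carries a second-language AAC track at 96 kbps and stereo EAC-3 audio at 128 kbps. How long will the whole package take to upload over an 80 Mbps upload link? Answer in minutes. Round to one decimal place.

Audio total: 96 + 128 = 224 kbps = 0.224 Mbps.
concert recording: 13.594 Mbps × 7860 s = 106848.8 Mb
documentary: 6.224 Mbps × 2340 s = 14564.2 Mb
drone footage reel: 96.264 Mbps × 240 s = 23103.4 Mb
interview recording: 6.004 Mbps × 1115 s = 6694.5 Mb
Total: 151210.8 Mb = 18901.4 MB.
At 80 Mbps: 151210.8 / 80 = 1890 s ≈ 31.5 minutes.

31.5 minutes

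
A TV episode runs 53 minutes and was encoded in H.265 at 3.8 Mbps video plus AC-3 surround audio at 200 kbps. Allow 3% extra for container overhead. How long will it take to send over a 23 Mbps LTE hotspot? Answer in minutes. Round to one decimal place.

9.5 minutes

53 min = 3180 s
Audio: 200 kbps = 0.200 Mbps.
Total bitrate: 4.000 Mbps.
File: 4.000 Mbps × 3180 s = 12720.0 Mb.
With 3% container overhead: ×1.03. → 13101.6 Mb.
At 23 Mbps: 13101.6 / 23 = 569.6 s ≈ 9.49 minutes.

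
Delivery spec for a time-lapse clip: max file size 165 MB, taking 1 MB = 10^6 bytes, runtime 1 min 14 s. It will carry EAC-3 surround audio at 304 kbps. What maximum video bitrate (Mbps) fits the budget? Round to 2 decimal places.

Budget: 165 MB = 1320.0 Mb.
1 min 14 s = 74 s
Total bitrate budget: 1320.0 Mb / 74 s = 17.838 Mbps.
Audio: 304 kbps = 0.304 Mbps.
Video: 17.838 − 0.304 = 17.534 Mbps.

17.53 Mbps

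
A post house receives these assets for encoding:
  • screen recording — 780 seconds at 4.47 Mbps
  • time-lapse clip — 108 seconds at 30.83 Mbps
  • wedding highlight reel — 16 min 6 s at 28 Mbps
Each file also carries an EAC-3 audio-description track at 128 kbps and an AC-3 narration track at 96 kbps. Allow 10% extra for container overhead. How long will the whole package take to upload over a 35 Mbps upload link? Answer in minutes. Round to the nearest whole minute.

Audio total: 128 + 96 = 224 kbps = 0.224 Mbps.
screen recording: 4.694 Mbps × 780 s × 1.10 = 4027.5 Mb
time-lapse clip: 31.054 Mbps × 108 s × 1.10 = 3689.2 Mb
wedding highlight reel: 28.224 Mbps × 966 s × 1.10 = 29990.8 Mb
Total: 37707.5 Mb = 4713.4 MB.
At 35 Mbps: 37707.5 / 35 = 1077 s ≈ 18 minutes.

18 minutes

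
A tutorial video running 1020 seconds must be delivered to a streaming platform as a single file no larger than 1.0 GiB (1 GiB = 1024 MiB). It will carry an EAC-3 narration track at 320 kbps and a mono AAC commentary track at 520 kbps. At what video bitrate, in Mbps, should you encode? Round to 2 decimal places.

Budget: 1.0 GiB = 8589.9 Mb.
Total bitrate budget: 8589.9 Mb / 1020 s = 8.422 Mbps.
Audio total: 320 + 520 = 840 kbps = 0.840 Mbps.
Video: 8.422 − 0.840 = 7.582 Mbps.

7.58 Mbps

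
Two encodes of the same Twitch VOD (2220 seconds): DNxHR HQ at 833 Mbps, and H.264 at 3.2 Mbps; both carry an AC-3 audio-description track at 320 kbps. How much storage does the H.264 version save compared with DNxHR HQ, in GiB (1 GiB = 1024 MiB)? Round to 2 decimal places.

Audio: 320 kbps = 0.320 Mbps.
DNxHR HQ: 833.320 Mbps × 2220 s = 1849970.4 Mb = 215.365 GiB.
H.264: 3.520 Mbps × 2220 s = 7814.4 Mb = 0.910 GiB.
Saving: 215.365 − 0.910 = 214.455 GiB.

214.46 GiB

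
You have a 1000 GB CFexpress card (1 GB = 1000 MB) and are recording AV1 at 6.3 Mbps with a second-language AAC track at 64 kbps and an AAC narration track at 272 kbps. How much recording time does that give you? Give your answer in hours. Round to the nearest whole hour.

Audio total: 64 + 272 = 336 kbps = 0.336 Mbps.
Total bitrate: 6.3 + 0.336 = 6.636 Mbps.
Capacity: 1000 GB = 8,000,000 Mb.
Recording time: 8,000,000 / 6.636 = 1,205,546 s ≈ 335 hours.

335 hours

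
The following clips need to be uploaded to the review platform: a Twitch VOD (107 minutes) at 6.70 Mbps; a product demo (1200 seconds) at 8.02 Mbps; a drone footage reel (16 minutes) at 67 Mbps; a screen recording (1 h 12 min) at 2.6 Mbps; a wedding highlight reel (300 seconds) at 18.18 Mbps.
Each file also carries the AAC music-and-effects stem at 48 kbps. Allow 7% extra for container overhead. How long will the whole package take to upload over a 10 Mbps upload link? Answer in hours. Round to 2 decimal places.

3.99 hours

Audio: 48 kbps = 0.048 Mbps.
Twitch VOD: 6.748 Mbps × 6420 s × 1.07 = 46354.7 Mb
product demo: 8.068 Mbps × 1200 s × 1.07 = 10359.3 Mb
drone footage reel: 67.048 Mbps × 960 s × 1.07 = 68871.7 Mb
screen recording: 2.648 Mbps × 4320 s × 1.07 = 12240.1 Mb
wedding highlight reel: 18.228 Mbps × 300 s × 1.07 = 5851.2 Mb
Total: 143677.0 Mb = 17959.6 MB.
At 10 Mbps: 143677.0 / 10 = 14368 s ≈ 3.99 hours.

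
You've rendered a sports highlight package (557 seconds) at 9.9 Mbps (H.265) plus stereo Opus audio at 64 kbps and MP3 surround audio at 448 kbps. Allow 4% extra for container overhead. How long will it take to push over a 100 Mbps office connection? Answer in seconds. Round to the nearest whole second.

60 seconds

Audio total: 64 + 448 = 512 kbps = 0.512 Mbps.
Total bitrate: 10.412 Mbps.
File: 10.412 Mbps × 557 s = 5799.5 Mb.
With 4% container overhead: ×1.04. → 6031.5 Mb.
At 100 Mbps: 6031.5 / 100 = 60.3 s ≈ 60.3 seconds.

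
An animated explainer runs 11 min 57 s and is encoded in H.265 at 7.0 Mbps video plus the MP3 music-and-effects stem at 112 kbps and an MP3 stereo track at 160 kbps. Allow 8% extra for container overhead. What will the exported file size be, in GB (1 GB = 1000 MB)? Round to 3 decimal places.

0.704 GB

11 min 57 s = 717 s
Audio total: 112 + 160 = 272 kbps = 0.272 Mbps.
Total bitrate: 7.0 + 0.272 = 7.272 Mbps.
Stream data: 7.272 Mbps × 717 s = 5214.0 Mb.
With 8% container overhead: ×1.08.
5,631 Mb ÷ 8 = 703.9 MB → 0.7039 GB.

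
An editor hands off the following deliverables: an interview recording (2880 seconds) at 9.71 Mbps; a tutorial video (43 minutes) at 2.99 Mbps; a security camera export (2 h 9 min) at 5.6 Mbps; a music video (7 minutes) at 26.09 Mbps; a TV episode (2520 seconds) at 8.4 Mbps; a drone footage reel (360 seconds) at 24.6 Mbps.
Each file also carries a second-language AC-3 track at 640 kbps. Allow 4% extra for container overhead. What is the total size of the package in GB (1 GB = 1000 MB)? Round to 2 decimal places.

16.97 GB

Audio: 640 kbps = 0.640 Mbps.
interview recording: 10.350 Mbps × 2880 s × 1.04 = 31000.3 Mb
tutorial video: 3.630 Mbps × 2580 s × 1.04 = 9740.0 Mb
security camera export: 6.240 Mbps × 7740 s × 1.04 = 50229.5 Mb
music video: 26.730 Mbps × 420 s × 1.04 = 11675.7 Mb
TV episode: 9.040 Mbps × 2520 s × 1.04 = 23692.0 Mb
drone footage reel: 25.240 Mbps × 360 s × 1.04 = 9449.9 Mb
Total: 135787.4 Mb = 16973.4 MB.
= 16.97 GB.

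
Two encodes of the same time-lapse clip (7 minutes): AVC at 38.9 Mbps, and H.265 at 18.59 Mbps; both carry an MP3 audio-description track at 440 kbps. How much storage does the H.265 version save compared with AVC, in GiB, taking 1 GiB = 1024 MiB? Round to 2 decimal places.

7 min = 420 s
Audio: 440 kbps = 0.440 Mbps.
AVC: 39.340 Mbps × 420 s = 16522.8 Mb = 1.924 GiB.
H.265: 19.030 Mbps × 420 s = 7992.6 Mb = 0.930 GiB.
Saving: 1.924 − 0.930 = 0.993 GiB.

0.99 GiB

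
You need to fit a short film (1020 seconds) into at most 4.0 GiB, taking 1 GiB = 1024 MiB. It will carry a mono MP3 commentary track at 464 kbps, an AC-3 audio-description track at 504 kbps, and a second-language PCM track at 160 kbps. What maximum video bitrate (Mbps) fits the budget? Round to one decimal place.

Budget: 4.0 GiB = 34359.7 Mb.
Total bitrate budget: 34359.7 Mb / 1020 s = 33.686 Mbps.
Audio total: 464 + 504 + 160 = 1128 kbps = 1.128 Mbps.
Video: 33.686 − 1.128 = 32.558 Mbps.

32.6 Mbps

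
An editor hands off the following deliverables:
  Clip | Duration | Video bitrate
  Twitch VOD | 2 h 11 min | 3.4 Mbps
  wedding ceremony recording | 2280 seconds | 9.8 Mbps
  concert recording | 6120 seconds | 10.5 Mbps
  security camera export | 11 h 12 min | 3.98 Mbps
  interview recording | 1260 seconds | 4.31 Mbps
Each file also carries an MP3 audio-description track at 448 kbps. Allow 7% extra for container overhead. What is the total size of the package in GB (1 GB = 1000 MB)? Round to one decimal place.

Audio: 448 kbps = 0.448 Mbps.
Twitch VOD: 3.848 Mbps × 7860 s × 1.07 = 32362.4 Mb
wedding ceremony recording: 10.248 Mbps × 2280 s × 1.07 = 25001.0 Mb
concert recording: 10.948 Mbps × 6120 s × 1.07 = 71691.9 Mb
security camera export: 4.428 Mbps × 40320 s × 1.07 = 191034.5 Mb
interview recording: 4.758 Mbps × 1260 s × 1.07 = 6414.7 Mb
Total: 326504.6 Mb = 40813.1 MB.
= 40.81 GB.

40.8 GB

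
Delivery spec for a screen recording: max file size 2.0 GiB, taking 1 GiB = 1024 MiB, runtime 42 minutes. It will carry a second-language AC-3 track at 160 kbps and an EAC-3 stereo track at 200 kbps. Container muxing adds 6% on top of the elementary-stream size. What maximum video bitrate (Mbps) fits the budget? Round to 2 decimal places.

6.07 Mbps

Budget: 2.0 GiB = 17179.9 Mb.
Stream payload after overhead: 17179.9 / 1.06 = 16207.4 Mb.
42 min = 2520 s
Total bitrate budget: 16207.4 Mb / 2520 s = 6.432 Mbps.
Audio total: 160 + 200 = 360 kbps = 0.360 Mbps.
Video: 6.432 − 0.360 = 6.072 Mbps.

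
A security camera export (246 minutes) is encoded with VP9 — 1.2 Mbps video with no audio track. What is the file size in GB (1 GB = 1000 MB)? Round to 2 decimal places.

246 min = 14760 s
Total bitrate: 1.2 Mbps.
Stream data: 1.200 Mbps × 14760 s = 17712.0 Mb.
17,712 Mb ÷ 8 = 2,214 MB → 2.214 GB.

2.21 GB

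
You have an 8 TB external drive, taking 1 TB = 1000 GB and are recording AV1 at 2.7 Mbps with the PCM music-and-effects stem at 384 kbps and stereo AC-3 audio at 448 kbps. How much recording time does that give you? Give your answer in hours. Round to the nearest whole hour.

Audio total: 384 + 448 = 832 kbps = 0.832 Mbps.
Total bitrate: 2.7 + 0.832 = 3.532 Mbps.
Capacity: 8 TB = 64,000,000 Mb.
Recording time: 64,000,000 / 3.532 = 18,120,045 s ≈ 5,033 hours.

5033 hours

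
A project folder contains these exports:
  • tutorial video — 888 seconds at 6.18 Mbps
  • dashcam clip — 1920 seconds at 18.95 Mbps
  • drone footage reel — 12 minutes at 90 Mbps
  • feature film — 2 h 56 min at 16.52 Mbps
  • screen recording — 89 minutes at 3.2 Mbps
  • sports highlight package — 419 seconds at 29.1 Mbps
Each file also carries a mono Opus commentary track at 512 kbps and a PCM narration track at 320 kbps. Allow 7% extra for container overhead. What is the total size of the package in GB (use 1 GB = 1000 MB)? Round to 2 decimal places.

Audio total: 512 + 320 = 832 kbps = 0.832 Mbps.
tutorial video: 7.012 Mbps × 888 s × 1.07 = 6662.5 Mb
dashcam clip: 19.782 Mbps × 1920 s × 1.07 = 40640.1 Mb
drone footage reel: 90.832 Mbps × 720 s × 1.07 = 69977.0 Mb
feature film: 17.352 Mbps × 10560 s × 1.07 = 196063.7 Mb
screen recording: 4.032 Mbps × 5340 s × 1.07 = 23038.0 Mb
sports highlight package: 29.932 Mbps × 419 s × 1.07 = 13419.4 Mb
Total: 349800.8 Mb = 43725.1 MB.
= 43.73 GB.

43.73 GB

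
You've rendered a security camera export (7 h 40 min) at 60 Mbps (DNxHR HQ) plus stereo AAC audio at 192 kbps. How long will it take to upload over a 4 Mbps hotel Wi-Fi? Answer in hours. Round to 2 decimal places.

7 h 40 min = 460 min = 27600 s
Audio: 192 kbps = 0.192 Mbps.
Total bitrate: 60.192 Mbps.
File: 60.192 Mbps × 27600 s = 1661299.2 Mb.
At 4 Mbps: 1661299.2 / 4 = 415324.8 s ≈ 115 hours.

115.37 hours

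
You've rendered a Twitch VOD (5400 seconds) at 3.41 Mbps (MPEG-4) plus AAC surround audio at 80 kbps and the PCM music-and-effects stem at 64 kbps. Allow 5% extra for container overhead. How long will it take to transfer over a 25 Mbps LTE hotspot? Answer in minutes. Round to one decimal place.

13.4 minutes

Audio total: 80 + 64 = 144 kbps = 0.144 Mbps.
Total bitrate: 3.554 Mbps.
File: 3.554 Mbps × 5400 s = 19191.6 Mb.
With 5% container overhead: ×1.05. → 20151.2 Mb.
At 25 Mbps: 20151.2 / 25 = 806.0 s ≈ 13.4 minutes.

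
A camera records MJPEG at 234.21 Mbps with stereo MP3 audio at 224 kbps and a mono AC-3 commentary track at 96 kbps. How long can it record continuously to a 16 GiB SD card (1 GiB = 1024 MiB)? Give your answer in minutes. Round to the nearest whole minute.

10 minutes

Audio total: 224 + 96 = 320 kbps = 0.320 Mbps.
Total bitrate: 234.21 + 0.320 = 234.530 Mbps.
Capacity: 16 GiB = 137,439 Mb.
Recording time: 137,439 / 234.530 = 586.0 s ≈ 9.77 minutes.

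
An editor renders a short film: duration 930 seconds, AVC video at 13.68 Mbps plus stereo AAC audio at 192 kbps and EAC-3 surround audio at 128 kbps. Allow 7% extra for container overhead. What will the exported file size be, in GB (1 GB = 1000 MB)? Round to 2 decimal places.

Audio total: 192 + 128 = 320 kbps = 0.320 Mbps.
Total bitrate: 13.68 + 0.320 = 14.000 Mbps.
Stream data: 14.000 Mbps × 930 s = 13020.0 Mb.
With 7% container overhead: ×1.07.
13,931 Mb ÷ 8 = 1,741 MB → 1.741 GB.

1.74 GB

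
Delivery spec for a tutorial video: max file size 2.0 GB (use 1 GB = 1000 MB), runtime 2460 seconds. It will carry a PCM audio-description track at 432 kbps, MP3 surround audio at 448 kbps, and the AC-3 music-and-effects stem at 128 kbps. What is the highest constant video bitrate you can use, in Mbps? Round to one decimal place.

5.5 Mbps

Budget: 2.0 GB = 16000.0 Mb.
Total bitrate budget: 16000.0 Mb / 2460 s = 6.504 Mbps.
Audio total: 432 + 448 + 128 = 1008 kbps = 1.008 Mbps.
Video: 6.504 − 1.008 = 5.496 Mbps.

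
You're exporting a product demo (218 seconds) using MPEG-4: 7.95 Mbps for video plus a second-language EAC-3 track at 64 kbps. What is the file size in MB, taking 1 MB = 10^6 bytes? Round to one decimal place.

Audio: 64 kbps = 0.064 Mbps.
Total bitrate: 7.95 + 0.064 = 8.014 Mbps.
Stream data: 8.014 Mbps × 218 s = 1747.1 Mb.
1,747 Mb ÷ 8 = 218.4 MB → 218.4 MB.

218.4 MB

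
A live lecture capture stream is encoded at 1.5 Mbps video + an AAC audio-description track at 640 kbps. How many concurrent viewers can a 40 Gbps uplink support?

Audio: 640 kbps = 0.640 Mbps.
Per-viewer media rate: 2.140 Mbps.
40 Gbps = 40,000 Mbps; 40,000 / 2.140 = 18691.59 → 18691 viewers.

18691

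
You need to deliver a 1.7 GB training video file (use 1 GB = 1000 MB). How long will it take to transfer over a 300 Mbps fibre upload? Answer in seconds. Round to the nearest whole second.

45 seconds

File: 1.7 GB = 13600.0 Mb.
At 300 Mbps: 13600.0 / 300 = 45.3 s ≈ 45.3 seconds.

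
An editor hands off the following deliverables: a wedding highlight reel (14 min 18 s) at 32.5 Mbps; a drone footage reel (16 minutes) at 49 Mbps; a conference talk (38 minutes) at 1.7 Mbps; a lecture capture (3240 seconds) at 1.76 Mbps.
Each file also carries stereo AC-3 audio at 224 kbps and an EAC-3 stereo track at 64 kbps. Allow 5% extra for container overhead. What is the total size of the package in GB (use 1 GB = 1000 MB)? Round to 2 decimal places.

Audio total: 224 + 64 = 288 kbps = 0.288 Mbps.
wedding highlight reel: 32.788 Mbps × 858 s × 1.05 = 29538.7 Mb
drone footage reel: 49.288 Mbps × 960 s × 1.05 = 49682.3 Mb
conference talk: 1.988 Mbps × 2280 s × 1.05 = 4759.3 Mb
lecture capture: 2.048 Mbps × 3240 s × 1.05 = 6967.3 Mb
Total: 90947.6 Mb = 11368.4 MB.
= 11.37 GB.

11.37 GB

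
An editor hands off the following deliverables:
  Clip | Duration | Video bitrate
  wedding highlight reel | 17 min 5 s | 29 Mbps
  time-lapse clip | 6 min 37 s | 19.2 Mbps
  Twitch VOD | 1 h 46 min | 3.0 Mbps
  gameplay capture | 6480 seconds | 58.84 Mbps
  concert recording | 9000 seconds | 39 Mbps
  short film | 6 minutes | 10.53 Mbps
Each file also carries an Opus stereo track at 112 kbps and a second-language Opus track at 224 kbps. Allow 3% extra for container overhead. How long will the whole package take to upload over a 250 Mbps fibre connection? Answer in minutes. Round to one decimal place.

55.0 minutes

Audio total: 112 + 224 = 336 kbps = 0.336 Mbps.
wedding highlight reel: 29.336 Mbps × 1025 s × 1.03 = 30971.5 Mb
time-lapse clip: 19.536 Mbps × 397 s × 1.03 = 7988.5 Mb
Twitch VOD: 3.336 Mbps × 6360 s × 1.03 = 21853.5 Mb
gameplay capture: 59.176 Mbps × 6480 s × 1.03 = 394964.3 Mb
concert recording: 39.336 Mbps × 9000 s × 1.03 = 364644.7 Mb
short film: 10.866 Mbps × 360 s × 1.03 = 4029.1 Mb
Total: 824451.5 Mb = 103056.4 MB.
At 250 Mbps: 824451.5 / 250 = 3298 s ≈ 55 minutes.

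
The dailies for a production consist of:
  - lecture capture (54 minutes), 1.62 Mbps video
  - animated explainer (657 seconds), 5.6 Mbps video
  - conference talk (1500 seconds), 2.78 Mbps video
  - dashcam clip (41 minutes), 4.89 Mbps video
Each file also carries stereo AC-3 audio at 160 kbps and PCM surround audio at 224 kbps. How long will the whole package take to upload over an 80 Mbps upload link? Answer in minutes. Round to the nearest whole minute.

6 minutes

Audio total: 160 + 224 = 384 kbps = 0.384 Mbps.
lecture capture: 2.004 Mbps × 3240 s = 6493.0 Mb
animated explainer: 5.984 Mbps × 657 s = 3931.5 Mb
conference talk: 3.164 Mbps × 1500 s = 4746.0 Mb
dashcam clip: 5.274 Mbps × 2460 s = 12974.0 Mb
Total: 28144.5 Mb = 3518.1 MB.
At 80 Mbps: 28144.5 / 80 = 352 s ≈ 5.86 minutes.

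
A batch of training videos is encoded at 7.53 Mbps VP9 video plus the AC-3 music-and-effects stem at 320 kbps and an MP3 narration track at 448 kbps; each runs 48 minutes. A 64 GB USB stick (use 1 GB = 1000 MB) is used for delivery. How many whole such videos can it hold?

21

48 min = 2880 s
Audio total: 320 + 448 = 768 kbps = 0.768 Mbps.
Total bitrate: 8.298 Mbps.
Per item: 8.298 Mbps × 2880 s = 23,898 Mb = 2,987 MB.
Capacity: 64 GB = 512,000 Mb; 21.42 items → 21 complete.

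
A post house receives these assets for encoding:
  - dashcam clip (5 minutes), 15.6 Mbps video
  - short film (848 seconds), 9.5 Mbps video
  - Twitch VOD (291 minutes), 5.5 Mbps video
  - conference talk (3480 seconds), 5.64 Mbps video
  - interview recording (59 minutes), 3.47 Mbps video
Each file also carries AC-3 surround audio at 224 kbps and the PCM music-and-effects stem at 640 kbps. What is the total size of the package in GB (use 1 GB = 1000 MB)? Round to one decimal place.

20.4 GB

Audio total: 224 + 640 = 864 kbps = 0.864 Mbps.
dashcam clip: 16.464 Mbps × 300 s = 4939.2 Mb
short film: 10.364 Mbps × 848 s = 8788.7 Mb
Twitch VOD: 6.364 Mbps × 17460 s = 111115.4 Mb
conference talk: 6.504 Mbps × 3480 s = 22633.9 Mb
interview recording: 4.334 Mbps × 3540 s = 15342.4 Mb
Total: 162819.6 Mb = 20352.4 MB.
= 20.35 GB.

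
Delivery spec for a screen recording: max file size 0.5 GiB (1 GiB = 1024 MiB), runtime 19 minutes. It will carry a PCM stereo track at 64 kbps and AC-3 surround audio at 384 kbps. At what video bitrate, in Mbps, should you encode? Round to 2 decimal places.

Budget: 0.5 GiB = 4295.0 Mb.
19 min = 1140 s
Total bitrate budget: 4295.0 Mb / 1140 s = 3.768 Mbps.
Audio total: 64 + 384 = 448 kbps = 0.448 Mbps.
Video: 3.768 − 0.448 = 3.320 Mbps.

3.32 Mbps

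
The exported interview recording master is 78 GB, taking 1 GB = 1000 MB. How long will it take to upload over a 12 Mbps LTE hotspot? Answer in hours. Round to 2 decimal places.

14.44 hours

File: 78 GB = 624000.0 Mb.
At 12 Mbps: 624000.0 / 12 = 52000.0 s ≈ 14.4 hours.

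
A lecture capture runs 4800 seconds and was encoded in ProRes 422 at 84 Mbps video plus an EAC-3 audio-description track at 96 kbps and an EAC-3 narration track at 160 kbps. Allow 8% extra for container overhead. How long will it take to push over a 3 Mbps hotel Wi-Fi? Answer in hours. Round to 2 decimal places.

40.44 hours

Audio total: 96 + 160 = 256 kbps = 0.256 Mbps.
Total bitrate: 84.256 Mbps.
File: 84.256 Mbps × 4800 s = 404428.8 Mb.
With 8% container overhead: ×1.08. → 436783.1 Mb.
At 3 Mbps: 436783.1 / 3 = 145594.4 s ≈ 40.4 hours.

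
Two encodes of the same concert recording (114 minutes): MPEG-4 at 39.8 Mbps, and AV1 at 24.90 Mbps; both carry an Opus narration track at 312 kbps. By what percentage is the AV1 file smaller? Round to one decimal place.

37.1%

114 min = 6840 s
Audio: 312 kbps = 0.312 Mbps.
MPEG-4: 40.112 Mbps × 6840 s = 274366.1 Mb = 31.940 GiB.
AV1: 25.212 Mbps × 6840 s = 172450.1 Mb = 20.076 GiB.
Reduction: (1 − 20.076/31.940) × 100 = 37.15%.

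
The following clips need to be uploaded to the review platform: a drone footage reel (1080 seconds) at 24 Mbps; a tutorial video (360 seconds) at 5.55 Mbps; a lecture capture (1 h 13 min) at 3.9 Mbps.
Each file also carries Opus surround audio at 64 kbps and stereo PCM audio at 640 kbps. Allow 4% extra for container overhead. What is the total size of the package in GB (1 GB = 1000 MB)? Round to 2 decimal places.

Audio total: 64 + 640 = 704 kbps = 0.704 Mbps.
drone footage reel: 24.704 Mbps × 1080 s × 1.04 = 27747.5 Mb
tutorial video: 6.254 Mbps × 360 s × 1.04 = 2341.5 Mb
lecture capture: 4.604 Mbps × 4380 s × 1.04 = 20972.1 Mb
Total: 51061.2 Mb = 6382.6 MB.
= 6.383 GB.

6.38 GB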